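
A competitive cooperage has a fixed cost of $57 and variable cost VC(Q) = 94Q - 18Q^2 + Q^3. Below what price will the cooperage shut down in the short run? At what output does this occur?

$13 per unit, at Q = 9

The firm shuts down when price falls below the minimum of average variable cost. AVC = VC/Q = 94 - 18Q + Q^2.
At the minimum of AVC, MC = AVC. MC = 94 - 36Q + 3Q^2; setting MC = AVC gives 2Q^2 - 18Q = 0, so Q = 9. min AVC = 13.
So the shutdown price is $13.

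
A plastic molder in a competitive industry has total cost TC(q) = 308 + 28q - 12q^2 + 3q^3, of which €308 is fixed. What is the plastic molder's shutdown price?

The shutdown price is the minimum of AVC. VC = 28q - 12q^2 + 3q^3, so AVC = 28 - 12q + 3q^2.
dAVC/dq = -12 + 6q = 0 gives q = 2. min AVC = 28 - 12·2 + 3·2^2 = 16.
The firm shuts down for any P below €16.

€16 per unit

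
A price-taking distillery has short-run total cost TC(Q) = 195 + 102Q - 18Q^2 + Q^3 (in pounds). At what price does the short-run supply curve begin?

£21 per unit

The shutdown price is the minimum of AVC. VC = 102Q - 18Q^2 + Q^3, so AVC = 102 - 18Q + Q^2.
At the minimum of AVC, MC = AVC. MC = 102 - 36Q + 3Q^2; setting MC = AVC gives 2Q^2 - 18Q = 0, so Q = 9. min AVC = 21.
The firm shuts down for any P below £21.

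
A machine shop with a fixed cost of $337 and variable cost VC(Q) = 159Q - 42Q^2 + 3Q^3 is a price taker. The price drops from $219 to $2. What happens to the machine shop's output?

MC = 159 - 84Q + 9Q^2; the shutdown threshold is min AVC = $12 (at Q = 7).
With P = $219 above the shutdown price, P = MC gives Q = 10.
At P = $2 < min AVC = $12, price no longer covers variable cost at any output, so the firm shuts down: Q = 0.

Output falls from 10 to 0 (the firm shuts down)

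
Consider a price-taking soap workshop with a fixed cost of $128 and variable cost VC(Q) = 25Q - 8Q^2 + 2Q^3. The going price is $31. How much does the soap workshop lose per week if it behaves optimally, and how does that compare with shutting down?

AVC = 25 - 8Q + 2Q^2 has its minimum $17 at Q = 2; price $31 clears that bar, so the firm operates.
With MC = 25 - 16Q + 6Q^2, P = MC on the upward-sloping part at Q* = 3.
TR = 31·3 = 93. TC = 128 + 57 = 185. Profit = 93 − 185 = -$92.
That loss of $92 beats the $128 the firm would lose by shutting down; producing recovers $36 of fixed cost.

Profit = -$92 at Q = 3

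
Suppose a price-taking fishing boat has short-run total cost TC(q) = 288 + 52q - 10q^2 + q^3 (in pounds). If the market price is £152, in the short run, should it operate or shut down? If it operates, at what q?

Variable cost is VC = 52q - 10q^2 + q^3, so AVC = VC/q = 52 - 10q + q^2 and MC = dTC/dq = 52 - 20q + 3q^2.
AVC is minimized where dAVC/dq = -10 + 2q = 0, at q = 5; min AVC = 52 - 10·5 + 5^2 = £27.
Since P = £152 ≥ min AVC = £27, price covers variable cost and the firm should produce.
Solving P = MC: -100 - 20q + 3q^2 = 0 ⇒ q = -10/3 or 10. On the upward-sloping branch, q* = 10.
Check: AVC at q = 10 is £52 ≤ P, so revenue covers variable cost.
Profit = P·q − TC = 152·10 − 808 = £712.

Produce at q = 10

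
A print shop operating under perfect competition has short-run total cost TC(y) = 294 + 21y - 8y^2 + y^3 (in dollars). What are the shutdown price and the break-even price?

AVC = 21 - 8y + y^2; minimized at y = 4, giving min AVC = $5. That is the shutdown price.
ATC = 294/y + 21 - 8y + y^2. Setting dATC/dy = −294/y^2 − 8 + 2y = 0 gives y = 7 (since 2·7^3 − 8·7^2 = 294).
min ATC = 294/7 + 21 − 8·7 + 7^2 = $56. That is the break-even price.
For $5 ≤ P < $56 the firm produces at a loss; below $5 it shuts down.

Shutdown price = $5; break-even price = $56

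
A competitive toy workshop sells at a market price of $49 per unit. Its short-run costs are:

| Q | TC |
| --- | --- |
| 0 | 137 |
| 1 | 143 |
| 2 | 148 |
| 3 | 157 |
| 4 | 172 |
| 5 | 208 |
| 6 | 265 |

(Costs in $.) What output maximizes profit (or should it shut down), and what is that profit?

Q = 5; profit = $37

Profit at each row (π = 49Q − TC): Q=0: -137; Q=1: -94; Q=2: -50; Q=3: -10; Q=4: 24; Q=5: 37; Q=6: 29.
Profit is maximized at Q = 5. AVC there is 71/5 = $14.20 ≤ P, so producing beats shutting down (which would give -$137).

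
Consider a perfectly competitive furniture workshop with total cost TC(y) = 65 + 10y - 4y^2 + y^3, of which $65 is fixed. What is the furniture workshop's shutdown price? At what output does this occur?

$6 per unit, at y = 2

The shutdown price is the minimum of AVC. VC = 10y - 4y^2 + y^3, so AVC = 10 - 4y + y^2.
dAVC/dy = -4 + 2y = 0 gives y = 2. min AVC = 10 - 4·2 + 2^2 = 6.
So the shutdown price is $6.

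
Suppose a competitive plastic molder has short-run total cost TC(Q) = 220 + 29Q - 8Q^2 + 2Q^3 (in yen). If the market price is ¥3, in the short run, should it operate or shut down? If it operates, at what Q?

From TC, MC = TC'(Q) = 29 - 16Q + 6Q^2 and AVC = VC/Q = 29 - 8Q + 2Q^2.
The AVC parabola has its vertex at Q = 8/4 = 2, where AVC = 29 - 8·2 + 2·2^2 = ¥21.
P = ¥3 lies below min AVC = ¥21; no output level covers variable cost.
The firm minimizes its loss by shutting down and losing only its fixed cost of ¥220.

Shut down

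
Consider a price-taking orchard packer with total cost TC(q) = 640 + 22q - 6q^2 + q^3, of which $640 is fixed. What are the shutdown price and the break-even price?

AVC = 22 - 6q + q^2; minimized at q = 3, giving min AVC = $13. That is the shutdown price.
ATC = 640/q + 22 - 6q + q^2. Setting dATC/dq = −640/q^2 − 6 + 2q = 0 gives q = 8 (since 2·8^3 − 6·8^2 = 640).
min ATC = 640/8 + 22 − 6·8 + 8^2 = $118. That is the break-even price.
Between these two prices the firm operates at a loss; above $118 it earns a profit.

Shutdown price = $13; break-even price = $118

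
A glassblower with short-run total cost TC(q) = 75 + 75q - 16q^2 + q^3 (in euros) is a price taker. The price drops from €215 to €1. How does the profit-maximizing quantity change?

Output falls from 14 to 0 (the firm shuts down)

AVC = 75 - 16q + q^2, minimized at q = 8 where min AVC = €11. MC = 75 - 32q + 3q^2.
With P = €215 above the shutdown price, P = MC gives q = 14.
At P = €1 < min AVC = €11, price no longer covers variable cost at any output, so the firm shuts down: q = 0.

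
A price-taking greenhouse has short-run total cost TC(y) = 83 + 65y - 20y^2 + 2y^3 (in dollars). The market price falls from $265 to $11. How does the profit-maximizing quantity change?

MC = 65 - 40y + 6y^2; the shutdown threshold is min AVC = $15 (at y = 5).
With P = $265 above the shutdown price, P = MC gives y = 10.
At P = $11 < min AVC = $15, price no longer covers variable cost at any output, so the firm shuts down: y = 0.

Output falls from 10 to 0 (the firm shuts down)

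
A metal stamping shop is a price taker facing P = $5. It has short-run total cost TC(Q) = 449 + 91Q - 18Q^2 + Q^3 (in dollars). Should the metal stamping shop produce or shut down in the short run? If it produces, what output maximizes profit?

Variable cost is VC = 91Q - 18Q^2 + Q^3, so AVC = VC/Q = 91 - 18Q + Q^2 and MC = dTC/dQ = 91 - 36Q + 3Q^2.
AVC is minimized where dAVC/dQ = -18 + 2Q = 0, at Q = 9; min AVC = 91 - 18·9 + 9^2 = $10.
With P < min AVC ($5 < $10), every unit sold adds to the loss.
Shutting down limits the loss to fixed cost, $449.

Shut down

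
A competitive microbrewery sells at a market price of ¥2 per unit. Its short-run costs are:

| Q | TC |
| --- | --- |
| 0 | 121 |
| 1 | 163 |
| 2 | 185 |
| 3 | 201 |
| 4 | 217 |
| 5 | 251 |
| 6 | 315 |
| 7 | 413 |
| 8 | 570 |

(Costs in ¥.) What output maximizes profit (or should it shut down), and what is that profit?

Tabulate TR − TC: Q=0: -121; Q=1: -161; Q=2: -181; Q=3: -195; Q=4: -209; Q=5: -241; Q=6: -303; Q=7: -399; Q=8: -554.
Profit is highest at Q = 0. Equivalently, the lowest AVC in the table is 96/4 ≈ ¥24 at Q = 4, and P = ¥2 falls below it — price never covers variable cost, so the firm shuts down and loses only its fixed cost.

Q = 0 (shut down); profit = -¥121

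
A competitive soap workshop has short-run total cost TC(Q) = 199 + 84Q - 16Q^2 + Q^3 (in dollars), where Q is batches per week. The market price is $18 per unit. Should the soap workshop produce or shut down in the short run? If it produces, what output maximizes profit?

Shut down

Strip out fixed cost: VC = 84Q - 16Q^2 + Q^3. Then AVC = 84 - 16Q + Q^2 and MC = 84 - 32Q + 3Q^2.
The AVC parabola has its vertex at Q = 16/2 = 8, where AVC = 84 - 16·8 + 8^2 = $20.
P = $18 lies below min AVC = $20; no output level covers variable cost.
Shutting down limits the loss to fixed cost, $199.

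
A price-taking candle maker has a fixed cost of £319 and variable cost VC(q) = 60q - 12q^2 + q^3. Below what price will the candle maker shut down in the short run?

The firm shuts down when price falls below the minimum of average variable cost. AVC = VC/q = 60 - 12q + q^2.
At the minimum of AVC, MC = AVC. MC = 60 - 24q + 3q^2; setting MC = AVC gives 2q^2 - 12q = 0, so q = 6. min AVC = 24.
The firm shuts down for any P below £24.

£24 per unit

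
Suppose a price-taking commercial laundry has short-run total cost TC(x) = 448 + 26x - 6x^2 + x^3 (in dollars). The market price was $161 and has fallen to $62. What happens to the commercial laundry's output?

AVC = 26 - 6x + x^2, minimized at x = 3 where min AVC = $17. MC = 26 - 12x + 3x^2.
At P = $161 ≥ min AVC, set P = MC on the rising branch: x = 9.
At P = $62 ≥ min AVC, set P = MC: x = 6. The firm stays open but cuts output.

Output falls from 9 to 6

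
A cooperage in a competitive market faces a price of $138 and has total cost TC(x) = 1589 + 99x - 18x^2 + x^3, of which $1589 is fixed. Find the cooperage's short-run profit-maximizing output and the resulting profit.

AVC = 99 - 18x + x^2; min AVC = $18 at x = 9. Since P = $138 ≥ min AVC, the firm produces.
MC = 99 - 36x + 3x^2. Setting P = MC and taking the root on the rising branch gives x* = 13.
TR = 138·13 = 1794. TC = 1589 + 442 = 2031. Profit = 1794 − 2031 = -$237.
Shutting down would mean losing the fixed cost of $1589, so operating at a loss of $237 is better by $1352.

Profit = -$237 at x = 13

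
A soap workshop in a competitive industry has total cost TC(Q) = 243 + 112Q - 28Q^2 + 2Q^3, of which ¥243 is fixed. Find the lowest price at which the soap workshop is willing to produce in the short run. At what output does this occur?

The shutdown price is the minimum of AVC. VC = 112Q - 28Q^2 + 2Q^3, so AVC = 112 - 28Q + 2Q^2.
dAVC/dQ = -28 + 4Q = 0 gives Q = 7. min AVC = 112 - 28·7 + 2·7^2 = 14.
So the shutdown price is ¥14.

¥14 per unit, at Q = 7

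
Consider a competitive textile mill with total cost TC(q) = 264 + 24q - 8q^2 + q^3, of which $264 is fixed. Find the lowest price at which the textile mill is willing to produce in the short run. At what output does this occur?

The firm shuts down when price falls below the minimum of average variable cost. AVC = VC/q = 24 - 8q + q^2.
At the minimum of AVC, MC = AVC. MC = 24 - 16q + 3q^2; setting MC = AVC gives 2q^2 - 8q = 0, so q = 4. min AVC = 8.
For P < $8 the firm produces nothing.

$8 per unit, at q = 4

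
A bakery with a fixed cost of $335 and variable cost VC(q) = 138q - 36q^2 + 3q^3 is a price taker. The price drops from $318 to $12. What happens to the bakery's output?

AVC = 138 - 36q + 3q^2, minimized at q = 6 where min AVC = $30. MC = 138 - 72q + 9q^2.
With P = $318 above the shutdown price, P = MC gives q = 10.
At P = $12 < min AVC = $30, price no longer covers variable cost at any output, so the firm shuts down: q = 0.

Output falls from 10 to 0 (the firm shuts down)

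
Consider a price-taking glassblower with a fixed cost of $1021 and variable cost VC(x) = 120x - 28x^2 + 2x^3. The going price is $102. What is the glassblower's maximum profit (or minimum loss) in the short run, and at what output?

AVC = 120 - 28x + 2x^2; min AVC = $22 at x = 7. Since P = $102 ≥ min AVC, the firm produces.
MC = 120 - 56x + 6x^2. Setting P = MC and taking the root on the rising branch gives x* = 9.
TR = 102·9 = 918. TC = 1021 + 270 = 1291. Profit = 918 − 1291 = -$373.
By producing, the firm covers all variable cost plus $648 of fixed cost; shutting down would lose the full $1021.

Profit = -$373 at x = 9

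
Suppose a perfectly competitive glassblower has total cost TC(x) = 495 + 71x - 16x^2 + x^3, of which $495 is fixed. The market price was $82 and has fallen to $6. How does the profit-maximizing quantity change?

Output falls from 11 to 0 (the firm shuts down)

MC = 71 - 32x + 3x^2; the shutdown threshold is min AVC = $7 (at x = 8).
With P = $82 above the shutdown price, P = MC gives x = 11.
At P = $6 < min AVC = $7, price no longer covers variable cost at any output, so the firm shuts down: x = 0.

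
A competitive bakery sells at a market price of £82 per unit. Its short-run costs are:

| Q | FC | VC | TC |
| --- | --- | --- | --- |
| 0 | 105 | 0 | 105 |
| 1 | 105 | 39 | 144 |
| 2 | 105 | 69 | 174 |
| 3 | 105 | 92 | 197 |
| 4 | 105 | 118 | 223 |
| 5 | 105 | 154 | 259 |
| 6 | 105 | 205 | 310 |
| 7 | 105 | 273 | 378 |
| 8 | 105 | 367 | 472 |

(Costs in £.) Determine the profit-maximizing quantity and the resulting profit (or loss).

Q = 7; profit = £196

Tabulate TR − TC: Q=0: -105; Q=1: -62; Q=2: -10; Q=3: 49; Q=4: 105; Q=5: 151; Q=6: 182; Q=7: 196; Q=8: 184.
Profit is maximized at Q = 7. AVC there is 273/7 = £39 ≤ P, so producing beats shutting down (which would give -£105).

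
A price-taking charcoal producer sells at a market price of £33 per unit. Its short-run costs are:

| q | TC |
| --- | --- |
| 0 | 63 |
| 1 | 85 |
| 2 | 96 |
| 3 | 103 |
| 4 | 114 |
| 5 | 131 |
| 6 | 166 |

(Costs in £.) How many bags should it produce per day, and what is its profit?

Profit at each row (π = 33q − TC): q=0: -63; q=1: -52; q=2: -30; q=3: -4; q=4: 18; q=5: 34; q=6: 32.
Profit is maximized at q = 5. AVC there is 68/5 = £13.60 ≤ P, so producing beats shutting down (which would give -£63).

q = 5; profit = £34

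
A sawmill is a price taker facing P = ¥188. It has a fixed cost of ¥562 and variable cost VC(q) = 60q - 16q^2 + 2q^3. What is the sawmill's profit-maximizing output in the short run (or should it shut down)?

Variable cost is VC = 60q - 16q^2 + 2q^3, so AVC = VC/q = 60 - 16q + 2q^2 and MC = dTC/dq = 60 - 32q + 6q^2.
AVC is minimized where dAVC/dq = -16 + 4q = 0, at q = 4; min AVC = 60 - 16·4 + 2·4^2 = ¥28.
P = ¥188 exceeds min AVC = ¥28, so the firm stays open.
Set P = MC: 188 = 60 - 32q + 6q^2 → -128 - 32q + 6q^2 = 0. The roots are q = -8/3 and q = 8; the profit-maximizing output is on the rising part of MC, so q* = 8.
Check: AVC at q = 8 is ¥60 ≤ P, so revenue covers variable cost.
Profit = P·q − TC = 188·8 − 1042 = ¥462.

Produce at q = 8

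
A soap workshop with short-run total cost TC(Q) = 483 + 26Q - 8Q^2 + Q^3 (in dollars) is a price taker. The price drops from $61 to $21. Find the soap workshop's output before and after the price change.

MC = 26 - 16Q + 3Q^2; the shutdown threshold is min AVC = $10 (at Q = 4).
At P = $61 ≥ min AVC, set P = MC on the rising branch: Q = 7.
At P = $21 ≥ min AVC, set P = MC: Q = 5. The firm stays open but cuts output.

Output falls from 7 to 5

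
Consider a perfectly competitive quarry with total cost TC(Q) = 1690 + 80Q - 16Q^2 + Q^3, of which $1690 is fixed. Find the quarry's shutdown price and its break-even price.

Shutdown price = $16; break-even price = $171

AVC = 80 - 16Q + Q^2; minimized at Q = 8, giving min AVC = $16. That is the shutdown price.
ATC = 1690/Q + 80 - 16Q + Q^2. Setting dATC/dQ = −1690/Q^2 − 16 + 2Q = 0 gives Q = 13 (since 2·13^3 − 16·13^2 = 1690).
min ATC = 1690/13 + 80 − 16·13 + 13^2 = $171. That is the break-even price.
For $16 ≤ P < $171 the firm produces at a loss; below $16 it shuts down.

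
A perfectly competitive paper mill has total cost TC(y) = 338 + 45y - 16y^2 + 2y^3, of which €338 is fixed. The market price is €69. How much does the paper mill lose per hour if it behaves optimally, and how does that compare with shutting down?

Profit = -€50 at y = 6

AVC = 45 - 16y + 2y^2 has its minimum €13 at y = 4; price €69 clears that bar, so the firm operates.
With MC = 45 - 32y + 6y^2, P = MC on the upward-sloping part at y* = 6.
TR = 69·6 = 414. TC = 338 + 126 = 464. Profit = 414 − 464 = -€50.
By producing, the firm covers all variable cost plus €288 of fixed cost; shutting down would lose the full €338.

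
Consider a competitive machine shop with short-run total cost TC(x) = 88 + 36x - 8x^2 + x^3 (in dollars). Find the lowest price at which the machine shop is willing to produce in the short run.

Short-run supply begins at min AVC. From VC = 36x - 8x^2 + x^3, AVC = 36 - 8x + x^2.
At the minimum of AVC, MC = AVC. MC = 36 - 16x + 3x^2; setting MC = AVC gives 2x^2 - 8x = 0, so x = 4. min AVC = 20.
For P < $20 the firm produces nothing.

$20 per unit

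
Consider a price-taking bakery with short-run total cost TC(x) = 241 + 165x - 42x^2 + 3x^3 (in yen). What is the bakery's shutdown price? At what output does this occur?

¥18 per unit, at x = 7

The shutdown price is the minimum of AVC. VC = 165x - 42x^2 + 3x^3, so AVC = 165 - 42x + 3x^2.
At the minimum of AVC, MC = AVC. MC = 165 - 84x + 9x^2; setting MC = AVC gives 6x^2 - 42x = 0, so x = 7. min AVC = 18.
So the shutdown price is ¥18.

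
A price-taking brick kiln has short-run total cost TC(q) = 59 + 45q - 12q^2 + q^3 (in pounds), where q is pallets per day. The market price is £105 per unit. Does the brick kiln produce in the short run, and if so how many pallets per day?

Produce at q = 10

Variable cost is VC = 45q - 12q^2 + q^3, so AVC = VC/q = 45 - 12q + q^2 and MC = dTC/dq = 45 - 24q + 3q^2.
The AVC parabola has its vertex at q = 12/2 = 6, where AVC = 45 - 12·6 + 6^2 = £9.
P = £105 exceeds min AVC = £9, so the firm stays open.
Set P = MC: 105 = 45 - 24q + 3q^2 → -60 - 24q + 3q^2 = 0. The roots are q = -2 and q = 10; the profit-maximizing output is on the rising part of MC, so q* = 10.
Check: AVC at q = 10 is £25 ≤ P, so revenue covers variable cost.
Profit = P·q − TC = 105·10 − 309 = £741.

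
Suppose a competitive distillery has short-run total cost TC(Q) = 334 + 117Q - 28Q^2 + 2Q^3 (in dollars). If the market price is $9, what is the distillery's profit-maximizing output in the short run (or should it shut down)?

Variable cost is VC = 117Q - 28Q^2 + 2Q^3, so AVC = VC/Q = 117 - 28Q + 2Q^2 and MC = dTC/dQ = 117 - 56Q + 6Q^2.
AVC is minimized where dAVC/dQ = -28 + 4Q = 0, at Q = 7; min AVC = 117 - 28·7 + 2·7^2 = $19.
With P < min AVC ($9 < $19), every unit sold adds to the loss.
The firm minimizes its loss by shutting down and losing only its fixed cost of $334.

Shut down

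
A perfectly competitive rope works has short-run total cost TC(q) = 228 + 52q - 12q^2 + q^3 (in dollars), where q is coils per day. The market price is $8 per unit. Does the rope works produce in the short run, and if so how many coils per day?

Variable cost is VC = 52q - 12q^2 + q^3, so AVC = VC/q = 52 - 12q + q^2 and MC = dTC/dq = 52 - 24q + 3q^2.
The AVC parabola has its vertex at q = 12/2 = 6, where AVC = 52 - 12·6 + 6^2 = $16.
P = $8 lies below min AVC = $16; no output level covers variable cost.
Shutting down limits the loss to fixed cost, $228.

Shut down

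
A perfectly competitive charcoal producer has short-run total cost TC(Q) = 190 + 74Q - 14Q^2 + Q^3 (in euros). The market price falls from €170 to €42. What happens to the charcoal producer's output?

MC = 74 - 28Q + 3Q^2; the shutdown threshold is min AVC = €25 (at Q = 7).
With P = €170 above the shutdown price, P = MC gives Q = 12.
At P = €42 ≥ min AVC, set P = MC: Q = 8. The firm stays open but cuts output.

Output falls from 12 to 8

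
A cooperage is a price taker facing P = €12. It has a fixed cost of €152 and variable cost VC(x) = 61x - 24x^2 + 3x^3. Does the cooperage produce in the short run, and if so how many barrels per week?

Shut down

From TC, MC = TC'(x) = 61 - 48x + 9x^2 and AVC = VC/x = 61 - 24x + 3x^2.
AVC is minimized where dAVC/dx = -24 + 6x = 0, at x = 4; min AVC = 61 - 24·4 + 3·4^2 = €13.
P = €12 lies below min AVC = €13; no output level covers variable cost.
Best response: produce nothing and absorb the €152 fixed cost.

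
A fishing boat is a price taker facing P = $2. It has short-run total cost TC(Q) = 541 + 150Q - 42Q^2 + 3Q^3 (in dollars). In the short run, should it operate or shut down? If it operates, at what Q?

Shut down

Variable cost is VC = 150Q - 42Q^2 + 3Q^3, so AVC = VC/Q = 150 - 42Q + 3Q^2 and MC = dTC/dQ = 150 - 84Q + 9Q^2.
AVC hits its minimum where MC = AVC, at Q = 7, giving min AVC = 150 - 42·7 + 3·7^2 = $3.
With P < min AVC ($2 < $3), every unit sold adds to the loss.
The firm minimizes its loss by shutting down and losing only its fixed cost of $541.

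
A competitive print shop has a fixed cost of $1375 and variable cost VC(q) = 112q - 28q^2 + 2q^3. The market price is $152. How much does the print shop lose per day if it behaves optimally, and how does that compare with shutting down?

AVC = 112 - 28q + 2q^2; min AVC = $14 at q = 7. Since P = $152 ≥ min AVC, the firm produces.
With MC = 112 - 56q + 6q^2, P = MC on the upward-sloping part at q* = 10.
TR = 152·10 = 1520. TC = 1375 + 320 = 1695. Profit = 1520 − 1695 = -$175.
Shutting down would mean losing the fixed cost of $1375, so operating at a loss of $175 is better by $1200.

Profit = -$175 at q = 10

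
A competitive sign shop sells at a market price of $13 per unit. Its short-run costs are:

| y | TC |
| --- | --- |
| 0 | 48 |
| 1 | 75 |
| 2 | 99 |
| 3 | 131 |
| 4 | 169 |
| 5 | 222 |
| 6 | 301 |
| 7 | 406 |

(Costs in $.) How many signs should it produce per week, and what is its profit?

Tabulate TR − TC: y=0: -48; y=1: -62; y=2: -73; y=3: -92; y=4: -117; y=5: -157; y=6: -223; y=7: -315.
Profit is highest at y = 0. Equivalently, the lowest AVC in the table is 51/2 ≈ $25.50 at y = 2, and P = $13 falls below it — price never covers variable cost, so the firm shuts down and loses only its fixed cost.

y = 0 (shut down); profit = -$48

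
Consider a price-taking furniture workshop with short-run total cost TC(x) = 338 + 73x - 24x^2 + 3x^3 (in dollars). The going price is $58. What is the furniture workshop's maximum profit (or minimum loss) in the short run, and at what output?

Profit = -$188 at x = 5

AVC = 73 - 24x + 3x^2 has its minimum $25 at x = 4; price $58 clears that bar, so the firm operates.
MC = 73 - 48x + 9x^2. Setting P = MC and taking the root on the rising branch gives x* = 5.
TR = 58·5 = 290. TC = 338 + 140 = 478. Profit = 290 − 478 = -$188.
By producing, the firm covers all variable cost plus $150 of fixed cost; shutting down would lose the full $338.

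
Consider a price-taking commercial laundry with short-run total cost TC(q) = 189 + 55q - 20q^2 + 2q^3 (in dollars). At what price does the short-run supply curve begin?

Short-run supply begins at min AVC. From VC = 55q - 20q^2 + 2q^3, AVC = 55 - 20q + 2q^2.
At the minimum of AVC, MC = AVC. MC = 55 - 40q + 6q^2; setting MC = AVC gives 4q^2 - 20q = 0, so q = 5. min AVC = 5.
The firm shuts down for any P below $5.

$5 per unit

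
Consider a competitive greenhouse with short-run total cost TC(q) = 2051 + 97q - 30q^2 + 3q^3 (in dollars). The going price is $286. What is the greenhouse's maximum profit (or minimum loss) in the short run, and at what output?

AVC = 97 - 30q + 3q^2 has its minimum $22 at q = 5; price $286 clears that bar, so the firm operates.
With MC = 97 - 60q + 9q^2, P = MC on the upward-sloping part at q* = 9.
TR = 286·9 = 2574. TC = 2051 + 630 = 2681. Profit = 2574 − 2681 = -$107.
That loss of $107 beats the $2051 the firm would lose by shutting down; producing recovers $1944 of fixed cost.

Profit = -$107 at q = 9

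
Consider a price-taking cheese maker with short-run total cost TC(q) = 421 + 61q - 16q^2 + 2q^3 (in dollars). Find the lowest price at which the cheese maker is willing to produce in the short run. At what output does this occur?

The firm shuts down when price falls below the minimum of average variable cost. AVC = VC/q = 61 - 16q + 2q^2.
dAVC/dq = -16 + 4q = 0 gives q = 4. min AVC = 61 - 16·4 + 2·4^2 = 29.
The firm shuts down for any P below $29.

$29 per unit, at q = 4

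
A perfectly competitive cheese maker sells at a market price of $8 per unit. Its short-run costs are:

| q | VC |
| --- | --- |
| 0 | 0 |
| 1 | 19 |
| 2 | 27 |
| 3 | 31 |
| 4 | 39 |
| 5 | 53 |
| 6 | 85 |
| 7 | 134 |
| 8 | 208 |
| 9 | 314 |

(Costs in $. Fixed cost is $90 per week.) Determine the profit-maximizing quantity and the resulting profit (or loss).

q = 0 (shut down); profit = -$90

Tabulate TR − TC: q=0: -90; q=1: -101; q=2: -101; q=3: -97; q=4: -97; q=5: -103; q=6: -127; q=7: -168; q=8: -234; q=9: -332.
Profit is highest at q = 0. Equivalently, the lowest AVC in the table is 39/4 ≈ $9.75 at q = 4, and P = $8 falls below it — price never covers variable cost, so the firm shuts down and loses only its fixed cost.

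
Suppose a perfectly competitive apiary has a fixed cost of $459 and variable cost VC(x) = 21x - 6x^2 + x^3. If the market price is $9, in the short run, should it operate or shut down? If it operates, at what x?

Shut down

Strip out fixed cost: VC = 21x - 6x^2 + x^3. Then AVC = 21 - 6x + x^2 and MC = 21 - 12x + 3x^2.
AVC is minimized where dAVC/dx = -6 + 2x = 0, at x = 3; min AVC = 21 - 6·3 + 3^2 = $12.
P = $9 lies below min AVC = $12; no output level covers variable cost.
The firm minimizes its loss by shutting down and losing only its fixed cost of $459.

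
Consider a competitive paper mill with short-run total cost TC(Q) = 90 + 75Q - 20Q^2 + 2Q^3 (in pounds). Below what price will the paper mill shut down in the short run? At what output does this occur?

The firm shuts down when price falls below the minimum of average variable cost. AVC = VC/Q = 75 - 20Q + 2Q^2.
At the minimum of AVC, MC = AVC. MC = 75 - 40Q + 6Q^2; setting MC = AVC gives 4Q^2 - 20Q = 0, so Q = 5. min AVC = 25.
For P < £25 the firm produces nothing.

£25 per unit, at Q = 5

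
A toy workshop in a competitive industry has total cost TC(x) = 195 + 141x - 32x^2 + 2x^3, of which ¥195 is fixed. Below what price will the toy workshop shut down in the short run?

¥13 per unit

The shutdown price is the minimum of AVC. VC = 141x - 32x^2 + 2x^3, so AVC = 141 - 32x + 2x^2.
At the minimum of AVC, MC = AVC. MC = 141 - 64x + 6x^2; setting MC = AVC gives 4x^2 - 32x = 0, so x = 8. min AVC = 13.
For P < ¥13 the firm produces nothing.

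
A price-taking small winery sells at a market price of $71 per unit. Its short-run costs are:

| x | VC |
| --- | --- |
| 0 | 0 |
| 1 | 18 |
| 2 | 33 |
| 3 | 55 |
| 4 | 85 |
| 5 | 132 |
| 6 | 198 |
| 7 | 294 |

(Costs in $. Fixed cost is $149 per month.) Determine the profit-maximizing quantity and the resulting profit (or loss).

x = 6; profit = $79

Tabulate TR − TC: x=0: -149; x=1: -96; x=2: -40; x=3: 9; x=4: 50; x=5: 74; x=6: 79; x=7: 54.
Profit is maximized at x = 6. AVC there is 198/6 = $33 ≤ P, so producing beats shutting down (which would give -$149).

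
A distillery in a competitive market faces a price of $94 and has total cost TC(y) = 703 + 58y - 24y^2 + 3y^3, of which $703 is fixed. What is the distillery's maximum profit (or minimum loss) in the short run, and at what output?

AVC = 58 - 24y + 3y^2 has its minimum $10 at y = 4; price $94 clears that bar, so the firm operates.
With MC = 58 - 48y + 9y^2, P = MC on the upward-sloping part at y* = 6.
TR = 94·6 = 564. TC = 703 + 132 = 835. Profit = 564 − 835 = -$271.
By producing, the firm covers all variable cost plus $432 of fixed cost; shutting down would lose the full $703.

Profit = -$271 at y = 6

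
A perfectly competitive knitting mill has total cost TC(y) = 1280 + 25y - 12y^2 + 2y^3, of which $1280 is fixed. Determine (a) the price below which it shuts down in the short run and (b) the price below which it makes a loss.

Shutdown price = min AVC. AVC = 25 - 12y + 2y^2, with vertex at y = 3 and minimum $7.
ATC = 1280/y + 25 - 12y + 2y^2. Setting dATC/dy = −1280/y^2 − 12 + 4y = 0 gives y = 8 (since 4·8^3 − 12·8^2 = 1280).
min ATC = 1280/8 + 25 − 12·8 + 2·8^2 = $217. That is the break-even price.
Between these two prices the firm operates at a loss; above $217 it earns a profit.

Shutdown price = $7; break-even price = $217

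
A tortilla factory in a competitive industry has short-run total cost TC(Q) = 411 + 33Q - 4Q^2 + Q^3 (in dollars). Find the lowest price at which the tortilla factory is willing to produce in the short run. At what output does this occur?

$29 per unit, at Q = 2

The firm shuts down when price falls below the minimum of average variable cost. AVC = VC/Q = 33 - 4Q + Q^2.
At the minimum of AVC, MC = AVC. MC = 33 - 8Q + 3Q^2; setting MC = AVC gives 2Q^2 - 4Q = 0, so Q = 2. min AVC = 29.
So the shutdown price is $29.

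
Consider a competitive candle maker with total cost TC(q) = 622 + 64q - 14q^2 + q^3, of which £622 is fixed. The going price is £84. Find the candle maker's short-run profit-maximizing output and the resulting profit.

Profit = -£22 at q = 10

AVC = 64 - 14q + q^2; min AVC = £15 at q = 7. Since P = £84 ≥ min AVC, the firm produces.
With MC = 64 - 28q + 3q^2, P = MC on the upward-sloping part at q* = 10.
TR = 84·10 = 840. TC = 622 + 240 = 862. Profit = 840 − 862 = -£22.
By producing, the firm covers all variable cost plus £600 of fixed cost; shutting down would lose the full £622.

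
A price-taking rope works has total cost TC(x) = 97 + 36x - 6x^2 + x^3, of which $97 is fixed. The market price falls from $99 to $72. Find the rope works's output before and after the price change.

AVC = 36 - 6x + x^2, minimized at x = 3 where min AVC = $27. MC = 36 - 12x + 3x^2.
At P = $99 ≥ min AVC, set P = MC on the rising branch: x = 7.
At P = $72 ≥ min AVC, set P = MC: x = 6. The firm stays open but cuts output.

Output falls from 7 to 6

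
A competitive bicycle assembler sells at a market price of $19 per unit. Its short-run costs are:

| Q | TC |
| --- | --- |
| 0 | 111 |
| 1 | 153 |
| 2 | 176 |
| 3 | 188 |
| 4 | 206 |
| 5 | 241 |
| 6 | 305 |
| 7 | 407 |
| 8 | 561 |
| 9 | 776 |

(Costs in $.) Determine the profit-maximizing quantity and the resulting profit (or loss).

Compute π = P·Q − TC at each output: Q=0: -111; Q=1: -134; Q=2: -138; Q=3: -131; Q=4: -130; Q=5: -146; Q=6: -191; Q=7: -274; Q=8: -409; Q=9: -605.
Profit is highest at Q = 0. Equivalently, the lowest AVC in the table is 95/4 ≈ $23.75 at Q = 4, and P = $19 falls below it — price never covers variable cost, so the firm shuts down and loses only its fixed cost.

Q = 0 (shut down); profit = -$111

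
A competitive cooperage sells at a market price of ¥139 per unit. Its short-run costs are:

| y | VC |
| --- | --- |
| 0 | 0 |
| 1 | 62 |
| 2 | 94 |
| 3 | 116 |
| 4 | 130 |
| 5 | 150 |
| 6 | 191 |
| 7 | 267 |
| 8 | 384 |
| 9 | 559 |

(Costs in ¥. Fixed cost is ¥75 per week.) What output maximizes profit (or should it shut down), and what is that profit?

Tabulate TR − TC: y=0: -75; y=1: 2; y=2: 109; y=3: 226; y=4: 351; y=5: 470; y=6: 568; y=7: 631; y=8: 653; y=9: 617.
Profit is maximized at y = 8. AVC there is 384/8 = ¥48 ≤ P, so producing beats shutting down (which would give -¥75).

y = 8; profit = ¥653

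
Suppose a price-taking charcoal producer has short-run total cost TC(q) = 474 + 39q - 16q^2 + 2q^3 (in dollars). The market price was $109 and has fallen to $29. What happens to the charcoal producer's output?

Output falls from 7 to 5

AVC = 39 - 16q + 2q^2, minimized at q = 4 where min AVC = $7. MC = 39 - 32q + 6q^2.
At P = $109 ≥ min AVC, set P = MC on the rising branch: q = 7.
At P = $29 ≥ min AVC, set P = MC: q = 5. The firm stays open but cuts output.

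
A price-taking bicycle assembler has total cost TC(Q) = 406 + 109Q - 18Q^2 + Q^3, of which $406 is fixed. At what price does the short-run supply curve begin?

$28 per unit

The firm shuts down when price falls below the minimum of average variable cost. AVC = VC/Q = 109 - 18Q + Q^2.
At the minimum of AVC, MC = AVC. MC = 109 - 36Q + 3Q^2; setting MC = AVC gives 2Q^2 - 18Q = 0, so Q = 9. min AVC = 28.
For P < $28 the firm produces nothing.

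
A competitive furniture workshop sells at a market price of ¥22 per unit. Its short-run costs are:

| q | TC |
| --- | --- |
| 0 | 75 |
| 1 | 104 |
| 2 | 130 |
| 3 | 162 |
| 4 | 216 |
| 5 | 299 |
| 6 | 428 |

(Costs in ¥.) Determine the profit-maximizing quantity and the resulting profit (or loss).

Profit at each row (π = 22q − TC): q=0: -75; q=1: -82; q=2: -86; q=3: -96; q=4: -128; q=5: -189; q=6: -296.
Profit is highest at q = 0. Equivalently, the lowest AVC in the table is 55/2 ≈ ¥27.50 at q = 2, and P = ¥22 falls below it — price never covers variable cost, so the firm shuts down and loses only its fixed cost.

q = 0 (shut down); profit = -¥75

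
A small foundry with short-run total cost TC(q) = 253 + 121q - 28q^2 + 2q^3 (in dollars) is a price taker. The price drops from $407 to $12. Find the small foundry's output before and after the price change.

MC = 121 - 56q + 6q^2; the shutdown threshold is min AVC = $23 (at q = 7).
With P = $407 above the shutdown price, P = MC gives q = 13.
At P = $12 < min AVC = $23, price no longer covers variable cost at any output, so the firm shuts down: q = 0.

Output falls from 13 to 0 (the firm shuts down)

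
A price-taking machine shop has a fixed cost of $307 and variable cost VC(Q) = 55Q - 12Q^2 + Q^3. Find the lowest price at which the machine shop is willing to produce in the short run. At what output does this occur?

The firm shuts down when price falls below the minimum of average variable cost. AVC = VC/Q = 55 - 12Q + Q^2.
At the minimum of AVC, MC = AVC. MC = 55 - 24Q + 3Q^2; setting MC = AVC gives 2Q^2 - 12Q = 0, so Q = 6. min AVC = 19.
For P < $19 the firm produces nothing.

$19 per unit, at Q = 6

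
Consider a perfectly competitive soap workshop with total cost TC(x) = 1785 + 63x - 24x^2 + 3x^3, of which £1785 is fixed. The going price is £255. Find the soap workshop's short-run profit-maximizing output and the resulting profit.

AVC = 63 - 24x + 3x^2 has its minimum £15 at x = 4; price £255 clears that bar, so the firm operates.
With MC = 63 - 48x + 9x^2, P = MC on the upward-sloping part at x* = 8.
TR = 255·8 = 2040. TC = 1785 + 504 = 2289. Profit = 2040 − 2289 = -£249.
By producing, the firm covers all variable cost plus £1536 of fixed cost; shutting down would lose the full £1785.

Profit = -£249 at x = 8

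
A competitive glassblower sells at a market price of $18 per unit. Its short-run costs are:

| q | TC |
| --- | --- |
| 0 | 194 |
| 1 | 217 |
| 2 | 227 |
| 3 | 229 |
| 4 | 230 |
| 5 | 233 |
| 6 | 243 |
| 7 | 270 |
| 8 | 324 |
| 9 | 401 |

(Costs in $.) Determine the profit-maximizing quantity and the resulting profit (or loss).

Profit at each row (π = 18q − TC): q=0: -194; q=1: -199; q=2: -191; q=3: -175; q=4: -158; q=5: -143; q=6: -135; q=7: -144; q=8: -180; q=9: -239.
Profit is maximized at q = 6. AVC there is 49/6 = $8.17 ≤ P, so producing beats shutting down (which would give -$194).

q = 6; profit = -$135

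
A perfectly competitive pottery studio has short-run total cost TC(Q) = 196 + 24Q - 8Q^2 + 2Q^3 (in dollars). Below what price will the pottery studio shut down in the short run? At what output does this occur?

$16 per unit, at Q = 2

The shutdown price is the minimum of AVC. VC = 24Q - 8Q^2 + 2Q^3, so AVC = 24 - 8Q + 2Q^2.
dAVC/dQ = -8 + 4Q = 0 gives Q = 2. min AVC = 24 - 8·2 + 2·2^2 = 16.
So the shutdown price is $16.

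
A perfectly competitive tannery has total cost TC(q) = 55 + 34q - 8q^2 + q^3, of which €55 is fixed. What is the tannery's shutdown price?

€18 per unit

The firm shuts down when price falls below the minimum of average variable cost. AVC = VC/q = 34 - 8q + q^2.
At the minimum of AVC, MC = AVC. MC = 34 - 16q + 3q^2; setting MC = AVC gives 2q^2 - 8q = 0, so q = 4. min AVC = 18.
So the shutdown price is €18.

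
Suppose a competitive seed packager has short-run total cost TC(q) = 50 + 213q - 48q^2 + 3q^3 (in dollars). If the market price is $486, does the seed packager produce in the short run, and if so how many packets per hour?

Produce at q = 13

Strip out fixed cost: VC = 213q - 48q^2 + 3q^3. Then AVC = 213 - 48q + 3q^2 and MC = 213 - 96q + 9q^2.
AVC hits its minimum where MC = AVC, at q = 8, giving min AVC = 213 - 48·8 + 3·8^2 = $21.
Since P = $486 ≥ min AVC = $21, price covers variable cost and the firm should produce.
P = MC gives -273 - 96q + 9q^2 = 0, with roots -7/3 and 13. Take the larger (rising MC): q* = 13.
Check: AVC at q = 13 is $96 ≤ P, so revenue covers variable cost.
Profit = P·q − TC = 486·13 − 1298 = $5020.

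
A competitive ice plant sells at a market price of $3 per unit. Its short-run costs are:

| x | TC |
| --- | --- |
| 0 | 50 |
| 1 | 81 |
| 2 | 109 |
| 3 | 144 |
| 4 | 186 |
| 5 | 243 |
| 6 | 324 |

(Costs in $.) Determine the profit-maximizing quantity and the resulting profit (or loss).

Compute π = P·x − TC at each output: x=0: -50; x=1: -78; x=2: -103; x=3: -135; x=4: -174; x=5: -228; x=6: -306.
Profit is highest at x = 0. Equivalently, the lowest AVC in the table is 59/2 ≈ $29.50 at x = 2, and P = $3 falls below it — price never covers variable cost, so the firm shuts down and loses only its fixed cost.

x = 0 (shut down); profit = -$50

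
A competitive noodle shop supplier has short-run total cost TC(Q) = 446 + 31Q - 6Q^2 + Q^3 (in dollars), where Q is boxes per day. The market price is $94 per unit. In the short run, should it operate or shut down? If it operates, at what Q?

Produce at Q = 7

Strip out fixed cost: VC = 31Q - 6Q^2 + Q^3. Then AVC = 31 - 6Q + Q^2 and MC = 31 - 12Q + 3Q^2.
AVC hits its minimum where MC = AVC, at Q = 3, giving min AVC = 31 - 6·3 + 3^2 = $22.
Since P = $94 ≥ min AVC = $22, price covers variable cost and the firm should produce.
P = MC gives -63 - 12Q + 3Q^2 = 0, with roots -3 and 7. Take the larger (rising MC): Q* = 7.
Check: AVC at Q = 7 is $38 ≤ P, so revenue covers variable cost.
Profit = P·Q − TC = 94·7 − 712 = -$54, a loss, but smaller than the $446 fixed cost the firm would lose by shutting down.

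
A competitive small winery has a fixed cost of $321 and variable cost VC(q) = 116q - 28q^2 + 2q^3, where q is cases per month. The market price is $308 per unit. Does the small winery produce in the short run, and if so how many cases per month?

Strip out fixed cost: VC = 116q - 28q^2 + 2q^3. Then AVC = 116 - 28q + 2q^2 and MC = 116 - 56q + 6q^2.
AVC hits its minimum where MC = AVC, at q = 7, giving min AVC = 116 - 28·7 + 2·7^2 = $18.
Because $308 ≥ $18, revenue can cover variable cost; the firm operates.
P = MC gives -192 - 56q + 6q^2 = 0, with roots -8/3 and 12. Take the larger (rising MC): q* = 12.
Check: AVC at q = 12 is $68 ≤ P, so revenue covers variable cost.
Profit = P·q − TC = 308·12 − 1137 = $2559.

Produce at q = 12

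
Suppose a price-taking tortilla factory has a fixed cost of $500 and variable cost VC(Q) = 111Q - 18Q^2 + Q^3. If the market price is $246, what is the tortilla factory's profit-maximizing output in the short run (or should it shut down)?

From TC, MC = TC'(Q) = 111 - 36Q + 3Q^2 and AVC = VC/Q = 111 - 18Q + Q^2.
AVC is minimized where dAVC/dQ = -18 + 2Q = 0, at Q = 9; min AVC = 111 - 18·9 + 9^2 = $30.
Since P = $246 ≥ min AVC = $30, price covers variable cost and the firm should produce.
Set P = MC: 246 = 111 - 36Q + 3Q^2 → -135 - 36Q + 3Q^2 = 0. The roots are Q = -3 and Q = 15; the profit-maximizing output is on the rising part of MC, so Q* = 15.
Check: AVC at Q = 15 is $66 ≤ P, so revenue covers variable cost.
Profit = P·Q − TC = 246·15 − 1490 = $2200.

Produce at Q = 15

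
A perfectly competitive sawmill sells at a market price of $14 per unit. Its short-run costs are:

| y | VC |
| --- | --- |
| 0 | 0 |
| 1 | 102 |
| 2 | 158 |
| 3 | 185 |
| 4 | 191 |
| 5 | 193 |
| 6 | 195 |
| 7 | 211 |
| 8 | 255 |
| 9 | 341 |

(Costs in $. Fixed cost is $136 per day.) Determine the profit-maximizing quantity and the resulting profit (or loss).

y = 0 (shut down); profit = -$136

Tabulate TR − TC: y=0: -136; y=1: -224; y=2: -266; y=3: -279; y=4: -271; y=5: -259; y=6: -247; y=7: -249; y=8: -279; y=9: -351.
Profit is highest at y = 0. Equivalently, the lowest AVC in the table is 211/7 ≈ $30.14 at y = 7, and P = $14 falls below it — price never covers variable cost, so the firm shuts down and loses only its fixed cost.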